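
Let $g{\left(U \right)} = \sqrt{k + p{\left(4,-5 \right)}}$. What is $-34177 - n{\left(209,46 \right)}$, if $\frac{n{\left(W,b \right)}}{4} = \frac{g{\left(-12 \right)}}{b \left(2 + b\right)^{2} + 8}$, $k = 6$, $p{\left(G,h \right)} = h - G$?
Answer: $-34177 - \frac{i \sqrt{3}}{26498} \approx -34177.0 - 6.5365 \cdot 10^{-5} i$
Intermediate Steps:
$g{\left(U \right)} = i \sqrt{3}$ ($g{\left(U \right)} = \sqrt{6 - 9} = \sqrt{-3} = i \sqrt{3}$)
$n{\left(W,b \right)} = \frac{4 i \sqrt{3}}{8 + b \left(2 + b\right)^{2}}$ ($n{\left(W,b \right)} = 4 \frac{i \sqrt{3}}{b \left(2 + b\right)^{2} + 8} = 4 \frac{i \sqrt{3}}{8 + b \left(2 + b\right)^{2}} = \frac{4 i \sqrt{3}}{8 + b \left(2 + b\right)^{2}}$)
$-34177 - n{\left(209,46 \right)} = -34177 - \frac{4 i \sqrt{3}}{8 + 46 \left(2 + 46\right)^{2}} = -34177 - \frac{4 i \sqrt{3}}{8 + 46 \cdot 48^{2}} = -34177 - \frac{4 i \sqrt{3}}{8 + 46 \cdot 2304} = -34177 - \frac{4 i \sqrt{3}}{8 + 105984} = -34177 - \frac{4 i \sqrt{3}}{105992} = -34177 - 4 i \sqrt{3} \cdot \frac{1}{105992} = -34177 - \frac{i \sqrt{3}}{26498}$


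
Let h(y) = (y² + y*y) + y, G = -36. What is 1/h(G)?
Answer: 1/2556 ≈ 0.00039124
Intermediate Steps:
h(y) = y + 2*y² (h(y) = (y² + y²) + y = 2*y² + y = y + 2*y²)
1/h(G) = 1/(-36*(1 + 2*(-36))) = 1/(-36*(1 - 72)) = 1/(-36*(-71)) = 1/2556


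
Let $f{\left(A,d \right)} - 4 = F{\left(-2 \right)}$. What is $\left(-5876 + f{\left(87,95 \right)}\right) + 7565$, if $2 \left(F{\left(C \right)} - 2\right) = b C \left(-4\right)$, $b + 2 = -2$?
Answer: $1679$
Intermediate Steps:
$b = -4$ ($b = -2 - 2 = -4$)
$F{\left(C \right)} = 2 + 8 C$ ($F{\left(C \right)} = 2 + \frac{- 4 C \left(-4\right)}{2} = 2 + \frac{16 C}{2} = 2 + 8 C$)
$f{\left(A,d \right)} = -10$ ($f{\left(A,d \right)} = 4 + \left(2 + 8 \left(-2\right)\right) = 4 + \left(2 - 16\right) = 4 - 14 = -10$)
$\left(-5876 + f{\left(87,95 \right)}\right) + 7565 = \left(-5876 - 10\right) + 7565 = -5886 + 7565 = 1679$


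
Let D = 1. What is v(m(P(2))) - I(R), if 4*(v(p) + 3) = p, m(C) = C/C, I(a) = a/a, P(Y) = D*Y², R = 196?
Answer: -15/4 ≈ -3.7500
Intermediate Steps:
P(Y) = Y² (P(Y) = 1*Y² = Y²)
I(a) = 1
m(C) = 1
v(p) = -3 + p/4
v(m(P(2))) - I(R) = (-3 + (¼)*1) - 1*1 = (-3 + ¼) - 1 = -11/4 - 1 = -15/4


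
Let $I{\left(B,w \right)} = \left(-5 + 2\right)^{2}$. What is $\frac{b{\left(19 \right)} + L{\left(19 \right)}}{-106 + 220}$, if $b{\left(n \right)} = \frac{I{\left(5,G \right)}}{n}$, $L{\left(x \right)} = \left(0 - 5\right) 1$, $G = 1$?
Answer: $- \frac{43}{1083} \approx -0.039705$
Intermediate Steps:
$L{\left(x \right)} = -5$ ($L{\left(x \right)} = \left(-5\right) 1 = -5$)
$I{\left(B,w \right)} = 9$ ($I{\left(B,w \right)} = \left(-3\right)^{2} = 9$)
$b{\left(n \right)} = \frac{9}{n}$
$\frac{b{\left(19 \right)} + L{\left(19 \right)}}{-106 + 220} = \frac{\frac{9}{19} - 5}{-106 + 220} = \frac{9 \cdot \frac{1}{19} - 5}{114} = \left(\frac{9}{19} - 5\right) \frac{1}{114} = \left(- \frac{86}{19}\right) \frac{1}{114} = - \frac{43}{1083}$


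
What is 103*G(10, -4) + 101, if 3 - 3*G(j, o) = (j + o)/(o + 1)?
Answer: 818/3 ≈ 272.67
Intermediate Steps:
G(j, o) = 1 - (j + o)/(3*(1 + o)) (G(j, o) = 1 - (j + o)/(3*(o + 1)) = 1 - (j + o)/(3*(1 + o)))
103*G(10, -4) + 101 = 103*((3 - 1*10 + 2*(-4))/(3*(1 - 4))) + 101 = 103*((1/3)*(3 - 10 - 8)/(-3)) + 101 = 103*((1/3)*(-1/3)*(-15)) + 101 = 103*(5/3) + 101 = 515/3 + 101 = 818/3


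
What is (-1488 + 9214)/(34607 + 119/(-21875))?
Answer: 12071875/54073429 ≈ 0.22325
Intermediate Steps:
(-1488 + 9214)/(34607 + 119/(-21875)) = 7726/(34607 + 119*(-1/21875)) = 7726/(34607 - 17/3125) = 7726/(108146858/3125) = 7726*(3125/108146858) = 12071875/54073429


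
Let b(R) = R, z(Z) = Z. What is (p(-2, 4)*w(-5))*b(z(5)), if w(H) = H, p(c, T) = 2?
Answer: -50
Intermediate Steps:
(p(-2, 4)*w(-5))*b(z(5)) = (2*(-5))*5 = -10*5 = -50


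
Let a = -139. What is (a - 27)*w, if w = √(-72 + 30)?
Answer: -166*I*√42 ≈ -1075.8*I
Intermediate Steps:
w = I*√42 (w = √(-42) = I*√42 ≈ 6.4807*I)
(a - 27)*w = (-139 - 27)*(I*√42) = -166*I*√42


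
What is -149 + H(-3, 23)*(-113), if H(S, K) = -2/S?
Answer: -673/3 ≈ -224.33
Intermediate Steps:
-149 + H(-3, 23)*(-113) = -149 - 2/(-3)*(-113) = -149 - 2*(-⅓)*(-113) = -149 + (⅔)*(-113) = -149 - 226/3 = -673/3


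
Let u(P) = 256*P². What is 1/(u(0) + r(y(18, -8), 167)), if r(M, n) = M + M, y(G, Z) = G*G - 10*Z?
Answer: 1/808 ≈ 0.0012376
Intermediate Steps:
y(G, Z) = G² - 10*Z
r(M, n) = 2*M
1/(u(0) + r(y(18, -8), 167)) = 1/(256*0² + 2*(18² - 10*(-8))) = 1/(256*0 + 2*(324 + 80)) = 1/(0 + 2*404) = 1/(0 + 808) = 1/808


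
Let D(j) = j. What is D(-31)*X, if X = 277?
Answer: -8587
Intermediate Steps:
D(-31)*X = -31*277 = -8587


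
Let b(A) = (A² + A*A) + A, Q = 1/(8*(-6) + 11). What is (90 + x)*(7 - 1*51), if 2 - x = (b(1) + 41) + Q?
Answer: -78188/37 ≈ -2113.2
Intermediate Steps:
Q = -1/37 (Q = 1/(-48 + 11) = 1/(-37) = -1/37 ≈ -0.027027)
b(A) = A + 2*A² (b(A) = (A² + A²) + A = 2*A² + A = A + 2*A²)
x = -1553/37 (x = 2 - ((1*(1 + 2*1) + 41) - 1/37) = 2 - ((1*(1 + 2) + 41) - 1/37) = 2 - ((1*3 + 41) - 1/37) = 2 - ((3 + 41) - 1/37) = 2 - (44 - 1/37) = 2 - 1*1627/37 = 2 - 1627/37 = -1553/37 ≈ -41.973)
(90 + x)*(7 - 1*51) = (90 - 1553/37)*(7 - 1*51) = 1777*(7 - 51)/37 = (1777/37)*(-44) = -78188/37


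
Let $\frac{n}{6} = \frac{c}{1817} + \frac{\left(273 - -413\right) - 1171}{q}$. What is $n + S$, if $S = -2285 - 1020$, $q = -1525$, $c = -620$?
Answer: $- \frac{1831658531}{554185} \approx -3305.1$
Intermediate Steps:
$n = - \frac{77106}{554185}$ ($n = 6 \left(- \frac{620}{1817} + \frac{\left(273 - -413\right) - 1171}{-1525}\right) = 6 \left(\left(-620\right) \frac{1}{1817} + \left(\left(273 + 413\right) - 1171\right) \left(- \frac{1}{1525}\right)\right) = 6 \left(- \frac{620}{1817} + \left(686 - 1171\right) \left(- \frac{1}{1525}\right)\right) = 6 \left(- \frac{620}{1817} - - \frac{97}{305}\right) = 6 \left(- \frac{620}{1817} + \frac{97}{305}\right) = 6 \left(- \frac{12851}{554185}\right) = - \frac{77106}{554185} \approx -0.13913$)
$S = -3305$
$n + S = - \frac{77106}{554185} - 3305 = - \frac{1831658531}{554185}$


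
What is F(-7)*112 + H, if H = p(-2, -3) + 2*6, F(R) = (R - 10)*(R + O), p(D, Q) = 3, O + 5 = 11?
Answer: 1919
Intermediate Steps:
O = 6 (O = -5 + 11 = 6)
F(R) = (-10 + R)*(6 + R) (F(R) = (R - 10)*(R + 6) = (-10 + R)*(6 + R))
H = 15 (H = 3 + 2*6 = 3 + 12 = 15)
F(-7)*112 + H = (-60 + (-7)² - 4*(-7))*112 + 15 = (-60 + 49 + 28)*112 + 15 = 17*112 + 15 = 1904 + 15 = 1919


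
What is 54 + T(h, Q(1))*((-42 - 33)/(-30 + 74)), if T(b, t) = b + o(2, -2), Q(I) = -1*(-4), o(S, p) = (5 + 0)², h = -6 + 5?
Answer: 144/11 ≈ 13.091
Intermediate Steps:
h = -1
o(S, p) = 25 (o(S, p) = 5² = 25)
Q(I) = 4
T(b, t) = 25 + b (T(b, t) = b + 25 = 25 + b)
54 + T(h, Q(1))*((-42 - 33)/(-30 + 74)) = 54 + (25 - 1)*((-42 - 33)/(-30 + 74)) = 54 + 24*(-75/44) = 54 - 450/11 = 144/11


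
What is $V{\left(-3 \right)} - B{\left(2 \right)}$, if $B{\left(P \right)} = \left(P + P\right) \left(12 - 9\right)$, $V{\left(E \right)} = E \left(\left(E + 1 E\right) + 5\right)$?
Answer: $-9$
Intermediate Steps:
$V{\left(E \right)} = E \left(5 + 2 E\right)$ ($V{\left(E \right)} = E \left(\left(E + E\right) + 5\right) = E \left(2 E + 5\right) = E \left(5 + 2 E\right)$)
$B{\left(P \right)} = 6 P$ ($B{\left(P \right)} = 2 P 3 = 6 P$)
$V{\left(-3 \right)} - B{\left(2 \right)} = - 3 \left(5 + 2 \left(-3\right)\right) - 6 \cdot 2 = - 3 \left(5 - 6\right) - 12 = \left(-3\right) \left(-1\right) - 12 = 3 - 12 = -9$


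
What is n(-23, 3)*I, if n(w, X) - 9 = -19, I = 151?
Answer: -1510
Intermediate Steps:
n(w, X) = -10 (n(w, X) = 9 - 19 = -10)
n(-23, 3)*I = -10*151 = -1510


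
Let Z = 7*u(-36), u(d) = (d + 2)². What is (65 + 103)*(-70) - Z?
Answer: -19852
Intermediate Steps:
u(d) = (2 + d)²
Z = 8092 (Z = 7*(2 - 36)² = 7*(-34)² = 7*1156 = 8092)
(65 + 103)*(-70) - Z = (65 + 103)*(-70) - 1*8092 = 168*(-70) - 8092 = -11760 - 8092 = -19852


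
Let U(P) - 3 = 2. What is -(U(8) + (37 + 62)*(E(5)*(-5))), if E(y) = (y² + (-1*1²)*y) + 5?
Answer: 12370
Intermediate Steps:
U(P) = 5 (U(P) = 3 + 2 = 5)
E(y) = 5 + y² - y (E(y) = (y² + (-1*1)*y) + 5 = (y² - y) + 5 = 5 + y² - y)
-(U(8) + (37 + 62)*(E(5)*(-5))) = -(5 + (37 + 62)*((5 + 5² - 1*5)*(-5))) = -(5 + 99*((5 + 25 - 5)*(-5))) = -(5 + 99*(25*(-5))) = -(5 + 99*(-125)) = -(5 - 12375) = -1*(-12370) = 12370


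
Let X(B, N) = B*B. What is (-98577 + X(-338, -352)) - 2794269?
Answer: -2778602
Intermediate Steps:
X(B, N) = B**2
(-98577 + X(-338, -352)) - 2794269 = (-98577 + (-338)**2) - 2794269 = (-98577 + 114244) - 2794269 = 15667 - 2794269 = -2778602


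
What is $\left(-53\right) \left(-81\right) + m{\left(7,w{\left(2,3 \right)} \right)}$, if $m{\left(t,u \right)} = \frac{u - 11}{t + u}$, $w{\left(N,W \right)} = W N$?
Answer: $\frac{55804}{13} \approx 4292.6$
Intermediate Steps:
$w{\left(N,W \right)} = N W$
$m{\left(t,u \right)} = \frac{-11 + u}{t + u}$
$\left(-53\right) \left(-81\right) + m{\left(7,w{\left(2,3 \right)} \right)} = \left(-53\right) \left(-81\right) + \frac{-11 + 2 \cdot 3}{7 + 2 \cdot 3} = 4293 + \frac{-11 + 6}{7 + 6} = 4293 + \frac{1}{13} \left(-5\right) = 4293 - \frac{5}{13} = \frac{55804}{13}$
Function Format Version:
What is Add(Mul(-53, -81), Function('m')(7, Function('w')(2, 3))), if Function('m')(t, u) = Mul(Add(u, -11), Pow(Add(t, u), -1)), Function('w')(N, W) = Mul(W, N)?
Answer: Rational(55804, 13) ≈ 4292.6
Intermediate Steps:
Function('w')(N, W) = Mul(N, W)
Function('m')(t, u) = Mul(Pow(Add(t, u), -1), Add(-11, u)) (Function('m')(t, u) = Mul(Add(-11, u), Pow(Add(t, u), -1)) = Mul(Pow(Add(t, u), -1), Add(-11, u)))
Add(Mul(-53, -81), Function('m')(7, Function('w')(2, 3))) = Add(Mul(-53, -81), Mul(Pow(Add(7, Mul(2, 3)), -1), Add(-11, Mul(2, 3)))) = Add(4293, Mul(Pow(Add(7, 6), -1), Add(-11, 6))) = Add(4293, Mul(Pow(13, -1), -5)) = Add(4293, Mul(Rational(1, 13), -5)) = Add(4293, Rational(-5, 13)) = Rational(55804, 13)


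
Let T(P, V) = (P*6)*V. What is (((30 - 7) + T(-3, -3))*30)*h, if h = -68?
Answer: -157080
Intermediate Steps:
T(P, V) = 6*P*V (T(P, V) = (6*P)*V = 6*P*V)
(((30 - 7) + T(-3, -3))*30)*h = (((30 - 7) + 6*(-3)*(-3))*30)*(-68) = ((23 + 54)*30)*(-68) = (77*30)*(-68) = 2310*(-68) = -157080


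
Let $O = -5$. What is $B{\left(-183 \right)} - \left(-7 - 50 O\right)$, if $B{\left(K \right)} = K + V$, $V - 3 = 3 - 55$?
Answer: $-475$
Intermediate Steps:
$V = -49$ ($V = 3 + \left(3 - 55\right) = 3 - 52 = -49$)
$B{\left(K \right)} = -49 + K$ ($B{\left(K \right)} = K - 49 = -49 + K$)
$B{\left(-183 \right)} - \left(-7 - 50 O\right) = \left(-49 - 183\right) - \left(-7 - -250\right) = -232 - \left(-7 + 250\right) = -232 - 243 = -475$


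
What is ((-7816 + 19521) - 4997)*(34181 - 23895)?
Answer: 68998488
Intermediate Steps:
((-7816 + 19521) - 4997)*(34181 - 23895) = (11705 - 4997)*10286 = 6708*10286 = 68998488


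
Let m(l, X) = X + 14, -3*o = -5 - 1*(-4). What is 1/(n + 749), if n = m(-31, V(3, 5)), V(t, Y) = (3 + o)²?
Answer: 9/6967 ≈ 0.0012918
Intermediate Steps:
o = ⅓ (o = -(-5 - 1*(-4))/3 = -(-5 + 4)/3 = -⅓*(-1) = ⅓ ≈ 0.33333)
V(t, Y) = 100/9 (V(t, Y) = (3 + ⅓)² = (10/3)² = 100/9)
m(l, X) = 14 + X
n = 226/9 (n = 14 + 100/9 = 226/9 ≈ 25.111)
1/(n + 749) = 1/(226/9 + 749) = 1/(6967/9) = 9/6967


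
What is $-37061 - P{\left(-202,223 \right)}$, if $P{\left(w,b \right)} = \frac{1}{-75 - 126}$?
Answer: $- \frac{7449260}{201} \approx -37061.0$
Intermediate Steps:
$P{\left(w,b \right)} = - \frac{1}{201}$ ($P{\left(w,b \right)} = \frac{1}{-201} = - \frac{1}{201}$)
$-37061 - P{\left(-202,223 \right)} = -37061 - - \frac{1}{201} = -37061 + \frac{1}{201} = - \frac{7449260}{201}$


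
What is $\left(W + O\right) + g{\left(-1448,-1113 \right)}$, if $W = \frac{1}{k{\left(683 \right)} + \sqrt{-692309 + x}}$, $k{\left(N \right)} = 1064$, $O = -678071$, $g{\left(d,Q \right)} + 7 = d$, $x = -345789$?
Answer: $\frac{- 679526 \sqrt{1038098} + 723015663 i}{\sqrt{1038098} - 1064 i} \approx -6.7953 \cdot 10^{5} - 0.00048828 i$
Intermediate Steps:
$g{\left(d,Q \right)} = -7 + d$
$W = \frac{1}{1064 + i \sqrt{1038098}}$ ($W = \frac{1}{1064 + \sqrt{-692309 - 345789}} = \frac{1}{1064 + \sqrt{-1038098}} = \frac{1}{1064 + i \sqrt{1038098}} \approx 0.00049028 - 0.00046948 i$)
$\left(W + O\right) + g{\left(-1448,-1113 \right)} = \left(\left(\frac{532}{1085097} - \frac{i \sqrt{1038098}}{2170194}\right) - 678071\right) - 1455 = \left(- \frac{735772807355}{1085097} - \frac{i \sqrt{1038098}}{2170194}\right) - 1455 = - \frac{737351623490}{1085097} - \frac{i \sqrt{1038098}}{2170194}$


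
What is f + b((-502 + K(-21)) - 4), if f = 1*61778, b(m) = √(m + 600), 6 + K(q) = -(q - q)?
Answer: 61778 + 2*√22 ≈ 61787.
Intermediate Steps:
K(q) = -6 (K(q) = -6 - (q - q) = -6 - 1*0 = -6 + 0 = -6)
b(m) = √(600 + m)
f = 61778
f + b((-502 + K(-21)) - 4) = 61778 + √(600 + ((-502 - 6) - 4)) = 61778 + √(600 + (-508 - 4)) = 61778 + √(600 - 512) = 61778 + √88 = 61778 + 2*√22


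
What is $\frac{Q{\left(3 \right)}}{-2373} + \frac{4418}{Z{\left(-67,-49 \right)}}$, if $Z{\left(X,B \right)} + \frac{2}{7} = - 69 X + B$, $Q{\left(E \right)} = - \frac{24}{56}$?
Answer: $\frac{85634639}{88636296} \approx 0.96614$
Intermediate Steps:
$Q{\left(E \right)} = - \frac{3}{7}$ ($Q{\left(E \right)} = \left(-24\right) \frac{1}{56} = - \frac{3}{7}$)
$Z{\left(X,B \right)} = - \frac{2}{7} + B - 69 X$ ($Z{\left(X,B \right)} = - \frac{2}{7} + \left(- 69 X + B\right) = - \frac{2}{7} + \left(B - 69 X\right) = - \frac{2}{7} + B - 69 X$)
$\frac{Q{\left(3 \right)}}{-2373} + \frac{4418}{Z{\left(-67,-49 \right)}} = - \frac{3}{7 \left(-2373\right)} + \frac{4418}{- \frac{2}{7} - 49 - -4623} = \left(- \frac{3}{7}\right) \left(- \frac{1}{2373}\right) + \frac{4418}{- \frac{2}{7} - 49 + 4623} = \frac{1}{5537} + \frac{4418}{\frac{32016}{7}} = \frac{1}{5537} + 4418 \cdot \frac{7}{32016} = \frac{1}{5537} + \frac{15463}{16008} = \frac{85634639}{88636296}$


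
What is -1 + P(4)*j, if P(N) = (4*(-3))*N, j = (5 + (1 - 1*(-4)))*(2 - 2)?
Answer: -1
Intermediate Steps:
j = 0 (j = (5 + (1 + 4))*0 = (5 + 5)*0 = 10*0 = 0)
P(N) = -12*N
-1 + P(4)*j = -1 - 12*4*0 = -1 - 48*0 = -1 + 0 = -1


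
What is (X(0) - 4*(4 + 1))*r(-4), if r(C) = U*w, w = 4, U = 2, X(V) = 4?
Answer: -128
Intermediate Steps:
r(C) = 8 (r(C) = 2*4 = 8)
(X(0) - 4*(4 + 1))*r(-4) = (4 - 4*(4 + 1))*8 = (4 - 4*5)*8 = (4 - 20)*8 = -16*8 = -128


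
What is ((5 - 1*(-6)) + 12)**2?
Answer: 529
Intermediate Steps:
((5 - 1*(-6)) + 12)**2 = ((5 + 6) + 12)**2 = (11 + 12)**2 = 23**2 = 529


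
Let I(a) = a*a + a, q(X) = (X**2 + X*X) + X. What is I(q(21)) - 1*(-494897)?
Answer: 1311209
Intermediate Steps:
q(X) = X + 2*X**2 (q(X) = (X**2 + X**2) + X = 2*X**2 + X = X + 2*X**2)
I(a) = a + a**2 (I(a) = a**2 + a = a + a**2)
I(q(21)) - 1*(-494897) = (21*(1 + 2*21))*(1 + 21*(1 + 2*21)) - 1*(-494897) = (21*(1 + 42))*(1 + 21*(1 + 42)) + 494897 = (21*43)*(1 + 21*43) + 494897 = 903*(1 + 903) + 494897 = 903*904 + 494897 = 816312 + 494897 = 1311209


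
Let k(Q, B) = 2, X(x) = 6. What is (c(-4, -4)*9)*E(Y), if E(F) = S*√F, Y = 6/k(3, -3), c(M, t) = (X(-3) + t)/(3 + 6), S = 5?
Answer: 10*√3 ≈ 17.320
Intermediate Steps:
c(M, t) = ⅔ + t/9 (c(M, t) = (6 + t)/(3 + 6) = (6 + t)/9 = (6 + t)*(⅑) = ⅔ + t/9)
Y = 3 (Y = 6/2 = 6*(½) = 3)
E(F) = 5*√F
(c(-4, -4)*9)*E(Y) = ((⅔ + (⅑)*(-4))*9)*(5*√3) = ((⅔ - 4/9)*9)*(5*√3) = ((2/9)*9)*(5*√3) = 2*(5*√3) = 10*√3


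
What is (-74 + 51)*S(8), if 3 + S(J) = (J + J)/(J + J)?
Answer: 46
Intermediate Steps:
S(J) = -2 (S(J) = -3 + (J + J)/(J + J) = -3 + (2*J)/((2*J)) = -3 + (2*J)*(1/(2*J)) = -3 + 1 = -2)
(-74 + 51)*S(8) = (-74 + 51)*(-2) = -23*(-2) = 46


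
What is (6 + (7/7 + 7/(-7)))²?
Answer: 36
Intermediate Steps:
(6 + (7/7 + 7/(-7)))² = (6 + (7*(⅐) + 7*(-⅐)))² = (6 + (1 - 1))² = (6 + 0)² = 6² = 36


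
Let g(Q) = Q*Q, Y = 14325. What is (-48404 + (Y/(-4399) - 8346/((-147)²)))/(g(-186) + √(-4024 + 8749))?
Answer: -5896097949638164/4213809808354503 + 7669222098905*√21/12641429425063509 ≈ -1.3965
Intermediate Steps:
g(Q) = Q²
(-48404 + (Y/(-4399) - 8346/((-147)²)))/(g(-186) + √(-4024 + 8749)) = (-48404 + (14325/(-4399) - 8346/((-147)²)))/((-186)² + √(-4024 + 8749)) = (-48404 + (14325*(-1/4399) - 8346/21609))/(34596 + √4725) = (-48404 + (-14325/4399 - 8346*1/21609))/(34596 + 15*√21) = (-48404 + (-14325/4399 - 2782/7203))/(34596 + 15*√21) = (-48404 - 115420993/31685997)/(34596 + 15*√21) = -1533844419781/(31685997*(34596 + 15*√21))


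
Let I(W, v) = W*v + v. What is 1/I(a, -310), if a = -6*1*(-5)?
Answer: -1/9610 ≈ -0.00010406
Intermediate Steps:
a = 30 (a = -6*(-5) = 30)
I(W, v) = v + W*v
1/I(a, -310) = 1/(-310*(1 + 30)) = 1/(-310*31) = 1/(-9610) = -1/9610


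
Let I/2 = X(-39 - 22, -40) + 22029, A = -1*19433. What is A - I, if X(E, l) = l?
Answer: -63411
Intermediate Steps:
A = -19433
I = 43978 (I = 2*(-40 + 22029) = 2*21989 = 43978)
A - I = -19433 - 1*43978 = -19433 - 43978 = -63411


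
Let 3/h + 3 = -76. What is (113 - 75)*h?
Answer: -114/79 ≈ -1.4430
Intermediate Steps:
h = -3/79 (h = 3/(-3 - 76) = 3/(-79) = 3*(-1/79) = -3/79 ≈ -0.037975)
(113 - 75)*h = (113 - 75)*(-3/79) = 38*(-3/79) = -114/79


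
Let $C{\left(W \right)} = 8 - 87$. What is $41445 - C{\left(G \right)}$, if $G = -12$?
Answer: $41524$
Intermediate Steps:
$C{\left(W \right)} = -79$ ($C{\left(W \right)} = 8 - 87 = -79$)
$41445 - C{\left(G \right)} = 41445 - -79 = 41445 + 79 = 41524$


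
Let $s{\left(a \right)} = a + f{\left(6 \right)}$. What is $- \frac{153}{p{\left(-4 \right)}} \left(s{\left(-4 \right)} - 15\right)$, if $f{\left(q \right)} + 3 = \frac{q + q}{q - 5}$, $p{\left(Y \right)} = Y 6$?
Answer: $- \frac{255}{4} \approx -63.75$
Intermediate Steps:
$p{\left(Y \right)} = 6 Y$
$f{\left(q \right)} = -3 + \frac{2 q}{-5 + q}$ ($f{\left(q \right)} = -3 + \frac{q + q}{q - 5} = -3 + \frac{2 q}{-5 + q}$)
$s{\left(a \right)} = 9 + a$ ($s{\left(a \right)} = a + \frac{15 - 6}{-5 + 6} = a + \frac{15 - 6}{1} = a + 1 \cdot 9 = a + 9 = 9 + a$)
$- \frac{153}{p{\left(-4 \right)}} \left(s{\left(-4 \right)} - 15\right) = - \frac{153}{6 \left(-4\right)} \left(\left(9 - 4\right) - 15\right) = - \frac{153}{-24} \left(5 - 15\right) = \left(-153\right) \left(- \frac{1}{24}\right) \left(-10\right) = \frac{51}{8} \left(-10\right) = - \frac{255}{4}$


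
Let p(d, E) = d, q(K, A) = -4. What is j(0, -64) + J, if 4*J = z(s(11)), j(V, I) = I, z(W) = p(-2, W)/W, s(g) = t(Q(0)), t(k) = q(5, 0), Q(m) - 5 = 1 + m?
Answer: -511/8 ≈ -63.875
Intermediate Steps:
Q(m) = 6 + m (Q(m) = 5 + (1 + m) = 6 + m)
t(k) = -4
s(g) = -4
z(W) = -2/W
J = ⅛ (J = (-2/(-4))/4 = (-2*(-¼))/4 = (¼)*(½) = ⅛ ≈ 0.12500)
j(0, -64) + J = -64 + ⅛ = -511/8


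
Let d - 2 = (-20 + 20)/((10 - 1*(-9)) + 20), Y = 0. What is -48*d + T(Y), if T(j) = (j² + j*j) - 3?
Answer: -99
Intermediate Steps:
d = 2 (d = 2 + (-20 + 20)/((10 - 1*(-9)) + 20) = 2 + 0/((10 + 9) + 20) = 2 + 0/(19 + 20) = 2 + 0/39 = 2 + 0*(1/39) = 2 + 0 = 2)
T(j) = -3 + 2*j² (T(j) = (j² + j²) - 3 = 2*j² - 3 = -3 + 2*j²)
-48*d + T(Y) = -48*2 + (-3 + 2*0²) = -96 + (-3 + 2*0) = -96 + (-3 + 0) = -96 - 3 = -99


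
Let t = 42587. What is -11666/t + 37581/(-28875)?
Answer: -645772599/409899875 ≈ -1.5754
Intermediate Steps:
-11666/t + 37581/(-28875) = -11666/42587 + 37581/(-28875) = -11666*1/42587 + 37581*(-1/28875) = -11666/42587 - 12527/9625 = -645772599/409899875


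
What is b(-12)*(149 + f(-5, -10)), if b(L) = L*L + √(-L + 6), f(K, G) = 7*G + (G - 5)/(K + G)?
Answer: 11520 + 240*√2 ≈ 11859.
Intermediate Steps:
f(K, G) = 7*G + (-5 + G)/(G + K)
b(L) = L² + √(6 - L)
b(-12)*(149 + f(-5, -10)) = ((-12)² + √(6 - 1*(-12)))*(149 + (-5 - 10 + 7*(-10)² + 7*(-10)*(-5))/(-10 - 5)) = (144 + √(6 + 12))*(149 + (-5 - 10 + 7*100 + 350)/(-15)) = (144 + √18)*(149 - (-5 - 10 + 700 + 350)/15) = (144 + 3*√2)*(149 - 1/15*1035) = (144 + 3*√2)*(149 - 69) = (144 + 3*√2)*80 = 11520 + 240*√2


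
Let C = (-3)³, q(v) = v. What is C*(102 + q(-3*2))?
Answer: -2592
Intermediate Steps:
C = -27
C*(102 + q(-3*2)) = -27*(102 - 3*2) = -27*(102 - 6) = -27*96 = -2592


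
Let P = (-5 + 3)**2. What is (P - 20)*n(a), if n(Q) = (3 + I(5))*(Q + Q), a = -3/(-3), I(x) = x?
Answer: -256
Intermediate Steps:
P = 4 (P = (-2)**2 = 4)
a = 1 (a = -3*(-1/3) = 1)
n(Q) = 16*Q (n(Q) = (3 + 5)*(Q + Q) = 8*(2*Q) = 16*Q)
(P - 20)*n(a) = (4 - 20)*(16*1) = -16*16 = -256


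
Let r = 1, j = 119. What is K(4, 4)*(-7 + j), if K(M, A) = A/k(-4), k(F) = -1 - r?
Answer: -224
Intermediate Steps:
k(F) = -2 (k(F) = -1 - 1*1 = -1 - 1 = -2)
K(M, A) = -A/2 (K(M, A) = A/(-2) = A*(-1/2) = -A/2)
K(4, 4)*(-7 + j) = (-1/2*4)*(-7 + 119) = -2*112 = -224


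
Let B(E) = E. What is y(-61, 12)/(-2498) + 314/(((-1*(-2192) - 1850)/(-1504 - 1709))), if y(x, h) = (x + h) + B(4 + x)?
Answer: -70004194/23731 ≈ -2949.9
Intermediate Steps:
y(x, h) = 4 + h + 2*x (y(x, h) = (x + h) + (4 + x) = (h + x) + (4 + x) = 4 + h + 2*x)
y(-61, 12)/(-2498) + 314/(((-1*(-2192) - 1850)/(-1504 - 1709))) = (4 + 12 + 2*(-61))/(-2498) + 314/(((-1*(-2192) - 1850)/(-1504 - 1709))) = (4 + 12 - 122)*(-1/2498) + 314/(((2192 - 1850)/(-3213))) = -106*(-1/2498) + 314/((342*(-1/3213))) = 53/1249 + 314/(-38/357) = 53/1249 + 314*(-357/38) = 53/1249 - 56049/19 = -70004194/23731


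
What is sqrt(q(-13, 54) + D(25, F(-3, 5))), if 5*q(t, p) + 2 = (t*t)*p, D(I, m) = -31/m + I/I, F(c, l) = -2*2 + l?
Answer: sqrt(44870)/5 ≈ 42.365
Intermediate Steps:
F(c, l) = -4 + l
D(I, m) = 1 - 31/m (D(I, m) = -31/m + 1 = 1 - 31/m)
q(t, p) = -2/5 + p*t**2/5 (q(t, p) = -2/5 + ((t*t)*p)/5 = -2/5 + (t**2*p)/5 = -2/5 + (p*t**2)/5 = -2/5 + p*t**2/5)
sqrt(q(-13, 54) + D(25, F(-3, 5))) = sqrt((-2/5 + (1/5)*54*(-13)**2) + (-31 + (-4 + 5))/(-4 + 5)) = sqrt((-2/5 + (1/5)*54*169) + (-31 + 1)/1) = sqrt((-2/5 + 9126/5) + 1*(-30)) = sqrt(9124/5 - 30) = sqrt(8974/5) = sqrt(44870)/5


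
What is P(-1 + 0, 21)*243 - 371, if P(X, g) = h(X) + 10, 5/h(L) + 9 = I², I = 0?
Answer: 1924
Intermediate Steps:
h(L) = -5/9 (h(L) = 5/(-9 + 0²) = 5/(-9 + 0) = 5/(-9) = 5*(-⅑) = -5/9)
P(X, g) = 85/9 (P(X, g) = -5/9 + 10 = 85/9)
P(-1 + 0, 21)*243 - 371 = (85/9)*243 - 371 = 2295 - 371 = 1924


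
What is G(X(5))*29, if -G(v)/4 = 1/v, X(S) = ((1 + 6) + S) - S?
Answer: -116/7 ≈ -16.571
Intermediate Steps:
X(S) = 7 (X(S) = (7 + S) - S = 7)
G(v) = -4/v
G(X(5))*29 = -4/7*29 = -116/7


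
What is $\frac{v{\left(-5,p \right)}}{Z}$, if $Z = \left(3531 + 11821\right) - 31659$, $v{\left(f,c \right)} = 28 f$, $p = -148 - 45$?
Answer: $\frac{140}{16307} \approx 0.0085853$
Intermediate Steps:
$p = -193$
$Z = -16307$ ($Z = 15352 - 31659 = -16307$)
$\frac{v{\left(-5,p \right)}}{Z} = \frac{28 \left(-5\right)}{-16307} = \left(-140\right) \left(- \frac{1}{16307}\right) = \frac{140}{16307}$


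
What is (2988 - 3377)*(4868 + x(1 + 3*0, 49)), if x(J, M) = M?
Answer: -1912713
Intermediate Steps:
(2988 - 3377)*(4868 + x(1 + 3*0, 49)) = (2988 - 3377)*(4868 + 49) = -389*4917 = -1912713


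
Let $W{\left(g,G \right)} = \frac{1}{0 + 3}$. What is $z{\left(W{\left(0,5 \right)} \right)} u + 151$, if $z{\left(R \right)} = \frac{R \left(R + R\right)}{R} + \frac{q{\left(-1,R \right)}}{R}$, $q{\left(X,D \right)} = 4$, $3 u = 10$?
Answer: $\frac{1739}{9} \approx 193.22$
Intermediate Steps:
$W{\left(g,G \right)} = \frac{1}{3}$
$u = \frac{10}{3}$ ($u = \frac{1}{3} \cdot 10 = \frac{10}{3} \approx 3.3333$)
$z{\left(R \right)} = 2 R + \frac{4}{R}$ ($z{\left(R \right)} = \frac{R \left(R + R\right)}{R} + \frac{4}{R} = \frac{R 2 R}{R} + \frac{4}{R} = \frac{2 R^{2}}{R} + \frac{4}{R} = 2 R + \frac{4}{R}$)
$z{\left(W{\left(0,5 \right)} \right)} u + 151 = \left(2 \cdot \frac{1}{3} + 4 \frac{1}{\frac{1}{3}}\right) \frac{10}{3} + 151 = \left(\frac{2}{3} + 4 \cdot 3\right) \frac{10}{3} + 151 = \left(\frac{2}{3} + 12\right) \frac{10}{3} + 151 = \frac{38}{3} \cdot \frac{10}{3} + 151 = \frac{380}{9} + 151 = \frac{1739}{9}$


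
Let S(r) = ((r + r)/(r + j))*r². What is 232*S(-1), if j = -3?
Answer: 116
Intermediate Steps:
S(r) = 2*r³/(-3 + r) (S(r) = ((r + r)/(r - 3))*r² = ((2*r)/(-3 + r))*r² = (2*r/(-3 + r))*r² = 2*r³/(-3 + r))
232*S(-1) = 232*(2*(-1)³/(-3 - 1)) = 232*(2*(-1)/(-4)) = 232*(2*(-1)*(-¼)) = 232*(½) = 116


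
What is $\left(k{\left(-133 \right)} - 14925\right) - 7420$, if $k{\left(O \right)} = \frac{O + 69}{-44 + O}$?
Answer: $- \frac{3955001}{177} \approx -22345.0$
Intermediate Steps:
$k{\left(O \right)} = \frac{69 + O}{-44 + O}$
$\left(k{\left(-133 \right)} - 14925\right) - 7420 = \left(\frac{69 - 133}{-44 - 133} - 14925\right) - 7420 = \left(\frac{1}{-177} \left(-64\right) - 14925\right) - 7420 = \left(\left(- \frac{1}{177}\right) \left(-64\right) - 14925\right) - 7420 = \left(\frac{64}{177} - 14925\right) - 7420 = - \frac{2641661}{177} - 7420 = - \frac{3955001}{177}$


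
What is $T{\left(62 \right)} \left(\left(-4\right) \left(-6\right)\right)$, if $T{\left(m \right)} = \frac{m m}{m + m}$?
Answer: $744$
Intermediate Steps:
$T{\left(m \right)} = \frac{m}{2}$ ($T{\left(m \right)} = \frac{m^{2}}{2 m} = m^{2} \frac{1}{2 m} = \frac{m}{2}$)
$T{\left(62 \right)} \left(\left(-4\right) \left(-6\right)\right) = \frac{1}{2} \cdot 62 \left(\left(-4\right) \left(-6\right)\right) = 31 \cdot 24 = 744$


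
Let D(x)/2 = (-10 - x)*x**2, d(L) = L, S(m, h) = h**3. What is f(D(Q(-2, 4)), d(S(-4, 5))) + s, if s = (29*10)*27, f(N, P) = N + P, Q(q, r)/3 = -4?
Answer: 8531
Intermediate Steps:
Q(q, r) = -12 (Q(q, r) = 3*(-4) = -12)
D(x) = 2*x**2*(-10 - x) (D(x) = 2*((-10 - x)*x**2) = 2*(x**2*(-10 - x)) = 2*x**2*(-10 - x))
s = 7830 (s = 290*27 = 7830)
f(D(Q(-2, 4)), d(S(-4, 5))) + s = (2*(-12)**2*(-10 - 1*(-12)) + 5**3) + 7830 = (2*144*(-10 + 12) + 125) + 7830 = (2*144*2 + 125) + 7830 = (576 + 125) + 7830 = 701 + 7830 = 8531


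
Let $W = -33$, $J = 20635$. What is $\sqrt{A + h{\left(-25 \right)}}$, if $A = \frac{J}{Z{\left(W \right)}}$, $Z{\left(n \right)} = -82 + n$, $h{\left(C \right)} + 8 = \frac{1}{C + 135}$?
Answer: $\frac{i \sqrt{1199693110}}{2530} \approx 13.69 i$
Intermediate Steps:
$h{\left(C \right)} = -8 + \frac{1}{135 + C}$ ($h{\left(C \right)} = -8 + \frac{1}{C + 135} = -8 + \frac{1}{135 + C}$)
$A = - \frac{4127}{23}$ ($A = \frac{20635}{-82 - 33} = \frac{20635}{-115} = 20635 \left(- \frac{1}{115}\right) = - \frac{4127}{23} \approx -179.43$)
$\sqrt{A + h{\left(-25 \right)}} = \sqrt{- \frac{4127}{23} + \frac{-1079 - -200}{135 - 25}} = \sqrt{- \frac{4127}{23} + \frac{-1079 + 200}{110}} = \sqrt{- \frac{4127}{23} + \frac{1}{110} \left(-879\right)} = \sqrt{- \frac{4127}{23} - \frac{879}{110}} = \sqrt{- \frac{474187}{2530}} = \frac{i \sqrt{1199693110}}{2530}$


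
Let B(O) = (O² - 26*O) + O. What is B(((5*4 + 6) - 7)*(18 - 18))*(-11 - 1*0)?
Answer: 0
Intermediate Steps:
B(O) = O² - 25*O
B(((5*4 + 6) - 7)*(18 - 18))*(-11 - 1*0) = ((((5*4 + 6) - 7)*(18 - 18))*(-25 + ((5*4 + 6) - 7)*(18 - 18)))*(-11 - 1*0) = ((((20 + 6) - 7)*0)*(-25 + ((20 + 6) - 7)*0))*(-11 + 0) = (((26 - 7)*0)*(-25 + (26 - 7)*0))*(-11) = ((19*0)*(-25 + 19*0))*(-11) = (0*(-25 + 0))*(-11) = (0*(-25))*(-11) = 0*(-11) = 0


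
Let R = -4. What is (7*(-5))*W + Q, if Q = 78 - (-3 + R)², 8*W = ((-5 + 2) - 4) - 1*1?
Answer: 64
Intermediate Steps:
W = -1 (W = (((-5 + 2) - 4) - 1*1)/8 = ((-3 - 4) - 1)/8 = (-7 - 1)/8 = (⅛)*(-8) = -1)
Q = 29 (Q = 78 - (-3 - 4)² = 78 - 1*(-7)² = 78 - 1*49 = 78 - 49 = 29)
(7*(-5))*W + Q = (7*(-5))*(-1) + 29 = -35*(-1) + 29 = 35 + 29 = 64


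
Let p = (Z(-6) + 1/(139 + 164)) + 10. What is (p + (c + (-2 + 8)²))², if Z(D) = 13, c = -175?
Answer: 1235311609/91809 ≈ 13455.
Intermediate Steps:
p = 6970/303 (p = (13 + 1/(139 + 164)) + 10 = (13 + 1/303) + 10 = 3940/303 + 10 = 6970/303 ≈ 23.003)
(p + (c + (-2 + 8)²))² = (6970/303 + (-175 + (-2 + 8)²))² = (6970/303 + (-175 + 6²))² = (6970/303 + (-175 + 36))² = (6970/303 - 139)² = (-35147/303)² = 1235311609/91809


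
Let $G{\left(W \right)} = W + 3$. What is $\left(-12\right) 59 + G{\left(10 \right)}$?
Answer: $-695$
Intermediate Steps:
$G{\left(W \right)} = 3 + W$
$\left(-12\right) 59 + G{\left(10 \right)} = \left(-12\right) 59 + \left(3 + 10\right) = -708 + 13 = -695$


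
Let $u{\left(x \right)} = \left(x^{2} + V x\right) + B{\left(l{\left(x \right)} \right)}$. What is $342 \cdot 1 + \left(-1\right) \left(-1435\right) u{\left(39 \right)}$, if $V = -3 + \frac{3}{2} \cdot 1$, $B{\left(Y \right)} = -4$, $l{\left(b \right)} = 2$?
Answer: $\frac{4186579}{2} \approx 2.0933 \cdot 10^{6}$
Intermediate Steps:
$V = - \frac{3}{2}$ ($V = -3 + 3 \cdot \frac{1}{2} \cdot 1 = -3 + \frac{3}{2} \cdot 1 = -3 + \frac{3}{2} = - \frac{3}{2} \approx -1.5$)
$u{\left(x \right)} = -4 + x^{2} - \frac{3 x}{2}$ ($u{\left(x \right)} = \left(x^{2} - \frac{3 x}{2}\right) - 4 = -4 + x^{2} - \frac{3 x}{2}$)
$342 \cdot 1 + \left(-1\right) \left(-1435\right) u{\left(39 \right)} = 342 \cdot 1 + \left(-1\right) \left(-1435\right) \left(-4 + 39^{2} - \frac{117}{2}\right) = 342 + 1435 \left(-4 + 1521 - \frac{117}{2}\right) = 342 + 1435 \cdot \frac{2917}{2} = 342 + \frac{4185895}{2} = \frac{4186579}{2}$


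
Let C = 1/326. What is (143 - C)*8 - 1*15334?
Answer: -2312974/163 ≈ -14190.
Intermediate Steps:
C = 1/326 ≈ 0.0030675
(143 - C)*8 - 1*15334 = (143 - 1*1/326)*8 - 1*15334 = (143 - 1/326)*8 - 15334 = (46617/326)*8 - 15334 = 186468/163 - 15334 = -2312974/163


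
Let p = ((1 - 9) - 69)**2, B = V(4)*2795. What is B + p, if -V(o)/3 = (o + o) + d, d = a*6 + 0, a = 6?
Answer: -363011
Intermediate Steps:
d = 36 (d = 6*6 + 0 = 36 + 0 = 36)
V(o) = -108 - 6*o (V(o) = -3*((o + o) + 36) = -3*(2*o + 36) = -3*(36 + 2*o) = -108 - 6*o)
B = -368940 (B = (-108 - 6*4)*2795 = (-108 - 24)*2795 = -132*2795 = -368940)
p = 5929 (p = (-8 - 69)**2 = (-77)**2 = 5929)
B + p = -368940 + 5929 = -363011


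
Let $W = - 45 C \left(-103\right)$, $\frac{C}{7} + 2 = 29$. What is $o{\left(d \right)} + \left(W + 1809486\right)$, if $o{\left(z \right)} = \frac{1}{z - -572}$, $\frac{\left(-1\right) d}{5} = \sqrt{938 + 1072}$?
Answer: $\frac{371853267253}{138467} + \frac{5 \sqrt{2010}}{276934} \approx 2.6855 \cdot 10^{6}$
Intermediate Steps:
$C = 189$ ($C = -14 + 7 \cdot 29 = -14 + 203 = 189$)
$d = - 5 \sqrt{2010}$ ($d = - 5 \sqrt{938 + 1072} = - 5 \sqrt{2010} \approx -224.17$)
$o{\left(z \right)} = \frac{1}{572 + z}$ ($o{\left(z \right)} = \frac{1}{z + 572} = \frac{1}{572 + z}$)
$W = 876015$ ($W = \left(-45\right) 189 \left(-103\right) = \left(-8505\right) \left(-103\right) = 876015$)
$o{\left(d \right)} + \left(W + 1809486\right) = \frac{1}{572 - 5 \sqrt{2010}} + \left(876015 + 1809486\right) = \frac{1}{572 - 5 \sqrt{2010}} + 2685501 = 2685501 + \frac{1}{572 - 5 \sqrt{2010}}$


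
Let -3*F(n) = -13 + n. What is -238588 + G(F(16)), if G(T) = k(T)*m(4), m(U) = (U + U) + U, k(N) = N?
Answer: -238600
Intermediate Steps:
F(n) = 13/3 - n/3 (F(n) = -(-13 + n)/3 = 13/3 - n/3)
m(U) = 3*U (m(U) = 2*U + U = 3*U)
G(T) = 12*T (G(T) = T*(3*4) = T*12 = 12*T)
-238588 + G(F(16)) = -238588 + 12*(13/3 - ⅓*16) = -238588 + 12*(13/3 - 16/3) = -238588 + 12*(-1) = -238588 - 12 = -238600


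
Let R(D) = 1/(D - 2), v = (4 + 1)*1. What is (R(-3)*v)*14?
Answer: -14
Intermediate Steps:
v = 5 (v = 5*1 = 5)
R(D) = 1/(-2 + D)
(R(-3)*v)*14 = (5/(-2 - 3))*14 = (5/(-5))*14 = -1/5*5*14 = -1*14 = -14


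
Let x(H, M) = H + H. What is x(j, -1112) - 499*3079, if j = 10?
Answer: -1536401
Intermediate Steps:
x(H, M) = 2*H
x(j, -1112) - 499*3079 = 2*10 - 499*3079 = 20 - 1*1536421 = 20 - 1536421 = -1536401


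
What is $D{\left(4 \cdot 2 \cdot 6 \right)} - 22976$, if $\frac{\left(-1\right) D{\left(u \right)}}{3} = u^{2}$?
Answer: $-29888$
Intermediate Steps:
$D{\left(u \right)} = - 3 u^{2}$
$D{\left(4 \cdot 2 \cdot 6 \right)} - 22976 = - 3 \left(4 \cdot 2 \cdot 6\right)^{2} - 22976 = - 3 \left(8 \cdot 6\right)^{2} - 22976 = - 3 \cdot 48^{2} - 22976 = \left(-3\right) 2304 - 22976 = -6912 - 22976 = -29888$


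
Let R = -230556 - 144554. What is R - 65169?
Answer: -440279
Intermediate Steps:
R = -375110
R - 65169 = -375110 - 65169 = -440279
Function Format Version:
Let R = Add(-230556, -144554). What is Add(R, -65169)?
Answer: -440279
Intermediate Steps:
R = -375110
Add(R, -65169) = Add(-375110, -65169) = -440279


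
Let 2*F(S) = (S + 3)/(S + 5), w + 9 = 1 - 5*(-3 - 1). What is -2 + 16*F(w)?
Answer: 86/17 ≈ 5.0588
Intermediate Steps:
w = 12 (w = -9 + (1 - 5*(-3 - 1)) = -9 + (1 - 5*(-4)) = -9 + (1 + 20) = -9 + 21 = 12)
F(S) = (3 + S)/(2*(5 + S)) (F(S) = ((S + 3)/(S + 5))/2 = ((3 + S)/(5 + S))/2 = (3 + S)/(2*(5 + S)))
-2 + 16*F(w) = -2 + 16*((3 + 12)/(2*(5 + 12))) = -2 + 16*((½)*15/17) = -2 + 16*((½)*(1/17)*15) = -2 + 16*(15/34) = -2 + 120/17 = 86/17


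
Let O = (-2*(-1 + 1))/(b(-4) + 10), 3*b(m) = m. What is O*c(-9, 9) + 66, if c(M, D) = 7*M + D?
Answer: 66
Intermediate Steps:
b(m) = m/3
O = 0 (O = (-2*(-1 + 1))/((⅓)*(-4) + 10) = (-2*0)/(-4/3 + 10) = 0/(26/3) = 0*(3/26) = 0)
c(M, D) = D + 7*M
O*c(-9, 9) + 66 = 0*(9 + 7*(-9)) + 66 = 0*(9 - 63) + 66 = 0*(-54) + 66 = 0 + 66 = 66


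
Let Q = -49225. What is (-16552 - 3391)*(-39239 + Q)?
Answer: 1764237552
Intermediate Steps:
(-16552 - 3391)*(-39239 + Q) = (-16552 - 3391)*(-39239 - 49225) = -19943*(-88464) = 1764237552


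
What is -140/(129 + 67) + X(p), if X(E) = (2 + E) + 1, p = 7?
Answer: 65/7 ≈ 9.2857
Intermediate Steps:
X(E) = 3 + E
-140/(129 + 67) + X(p) = -140/(129 + 67) + (3 + 7) = -140/196 + 10 = -140*1/196 + 10 = -5/7 + 10 = 65/7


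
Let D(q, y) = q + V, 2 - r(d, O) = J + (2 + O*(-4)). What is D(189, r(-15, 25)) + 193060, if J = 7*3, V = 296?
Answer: 193545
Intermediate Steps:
J = 21
r(d, O) = -21 + 4*O (r(d, O) = 2 - (21 + (2 + O*(-4))) = 2 - (21 + (2 - 4*O)) = 2 - (23 - 4*O) = 2 + (-23 + 4*O) = -21 + 4*O)
D(q, y) = 296 + q (D(q, y) = q + 296 = 296 + q)
D(189, r(-15, 25)) + 193060 = (296 + 189) + 193060 = 485 + 193060 = 193545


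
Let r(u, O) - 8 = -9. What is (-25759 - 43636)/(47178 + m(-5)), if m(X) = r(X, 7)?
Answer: -69395/47177 ≈ -1.4709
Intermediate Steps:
r(u, O) = -1 (r(u, O) = 8 - 9 = -1)
m(X) = -1
(-25759 - 43636)/(47178 + m(-5)) = (-25759 - 43636)/(47178 - 1) = -69395/47177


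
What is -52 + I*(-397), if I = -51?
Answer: 20195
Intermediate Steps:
-52 + I*(-397) = -52 - 51*(-397) = -52 + 20247 = 20195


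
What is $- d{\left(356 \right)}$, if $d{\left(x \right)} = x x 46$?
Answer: $-5829856$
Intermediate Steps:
$d{\left(x \right)} = 46 x^{2}$ ($d{\left(x \right)} = x^{2} \cdot 46 = 46 x^{2}$)
$- d{\left(356 \right)} = - 46 \cdot 356^{2} = - 46 \cdot 126736 = \left(-1\right) 5829856 = -5829856$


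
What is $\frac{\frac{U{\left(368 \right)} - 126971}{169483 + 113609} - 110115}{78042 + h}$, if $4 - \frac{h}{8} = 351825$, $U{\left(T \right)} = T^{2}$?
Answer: $\frac{31172667127}{774688618392} \approx 0.040239$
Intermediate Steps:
$h = -2814568$ ($h = 32 - 2814600 = -2814568$)
$\frac{\frac{U{\left(368 \right)} - 126971}{169483 + 113609} - 110115}{78042 + h} = \frac{\frac{368^{2} - 126971}{169483 + 113609} - 110115}{78042 - 2814568} = \frac{\frac{135424 - 126971}{283092} - 110115}{-2736526} = \left(8453 \cdot \frac{1}{283092} - 110115\right) \left(- \frac{1}{2736526}\right) = \left(\frac{8453}{283092} - 110115\right) \left(- \frac{1}{2736526}\right) = \left(- \frac{31172667127}{283092}\right) \left(- \frac{1}{2736526}\right) = \frac{31172667127}{774688618392}$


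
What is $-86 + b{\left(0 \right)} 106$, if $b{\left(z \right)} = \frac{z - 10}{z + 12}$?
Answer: $- \frac{523}{3} \approx -174.33$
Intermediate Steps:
$b{\left(z \right)} = \frac{-10 + z}{12 + z}$
$-86 + b{\left(0 \right)} 106 = -86 + \frac{-10 + 0}{12 + 0} \cdot 106 = -86 + \frac{1}{12} \left(-10\right) 106 = -86 - \frac{265}{3} = - \frac{523}{3}$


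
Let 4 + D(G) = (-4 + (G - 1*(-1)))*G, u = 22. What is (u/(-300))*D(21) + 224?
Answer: 14743/75 ≈ 196.57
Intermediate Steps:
D(G) = -4 + G*(-3 + G) (D(G) = -4 + (-4 + (G - 1*(-1)))*G = -4 + (-4 + (G + 1))*G = -4 + (-4 + (1 + G))*G = -4 + (-3 + G)*G = -4 + G*(-3 + G))
(u/(-300))*D(21) + 224 = (22/(-300))*(-4 + 21² - 3*21) + 224 = (22*(-1/300))*(-4 + 441 - 63) + 224 = -11/150*374 + 224 = -2057/75 + 224 = 14743/75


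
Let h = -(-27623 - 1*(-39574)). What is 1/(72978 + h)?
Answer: 1/61027 ≈ 1.6386e-5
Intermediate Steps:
h = -11951 (h = -(-27623 + 39574) = -1*11951 = -11951)
1/(72978 + h) = 1/(72978 - 11951) = 1/61027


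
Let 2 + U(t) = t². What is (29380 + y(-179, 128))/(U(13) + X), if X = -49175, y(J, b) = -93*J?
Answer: -46027/49008 ≈ -0.93917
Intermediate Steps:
U(t) = -2 + t²
(29380 + y(-179, 128))/(U(13) + X) = (29380 - 93*(-179))/((-2 + 13²) - 49175) = (29380 + 16647)/((-2 + 169) - 49175) = 46027/(167 - 49175) = 46027/(-49008) = 46027*(-1/49008) = -46027/49008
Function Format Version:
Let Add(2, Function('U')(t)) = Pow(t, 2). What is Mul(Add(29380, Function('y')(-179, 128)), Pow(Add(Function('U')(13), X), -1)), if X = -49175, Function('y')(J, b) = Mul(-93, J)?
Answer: Rational(-46027, 49008) ≈ -0.93917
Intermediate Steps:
Function('U')(t) = Add(-2, Pow(t, 2))
Mul(Add(29380, Function('y')(-179, 128)), Pow(Add(Function('U')(13), X), -1)) = Mul(Add(29380, Mul(-93, -179)), Pow(Add(Add(-2, Pow(13, 2)), -49175), -1)) = Mul(Add(29380, 16647), Pow(Add(Add(-2, 169), -49175), -1)) = Mul(46027, Pow(Add(167, -49175), -1)) = Mul(46027, Pow(-49008, -1)) = Mul(46027, Rational(-1, 49008)) = Rational(-46027, 49008)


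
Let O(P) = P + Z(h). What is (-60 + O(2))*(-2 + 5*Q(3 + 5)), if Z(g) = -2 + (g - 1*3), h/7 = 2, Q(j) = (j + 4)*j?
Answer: -23422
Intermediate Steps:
Q(j) = j*(4 + j) (Q(j) = (4 + j)*j = j*(4 + j))
h = 14 (h = 7*2 = 14)
Z(g) = -5 + g (Z(g) = -2 + (g - 3) = -2 + (-3 + g) = -5 + g)
O(P) = 9 + P (O(P) = P + (-5 + 14) = P + 9 = 9 + P)
(-60 + O(2))*(-2 + 5*Q(3 + 5)) = (-60 + (9 + 2))*(-2 + 5*((3 + 5)*(4 + (3 + 5)))) = (-60 + 11)*(-2 + 5*(8*(4 + 8))) = -49*(-2 + 5*(8*12)) = -49*(-2 + 5*96) = -49*(-2 + 480) = -49*478 = -23422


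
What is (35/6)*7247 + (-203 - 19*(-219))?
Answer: 277393/6 ≈ 46232.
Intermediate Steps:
(35/6)*7247 + (-203 - 19*(-219)) = (35*(1/6))*7247 + (-203 + 4161) = (35/6)*7247 + 3958 = 253645/6 + 3958 = 277393/6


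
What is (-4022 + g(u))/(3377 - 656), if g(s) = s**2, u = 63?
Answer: -53/2721 ≈ -0.019478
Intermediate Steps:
(-4022 + g(u))/(3377 - 656) = (-4022 + 63**2)/(3377 - 656) = (-4022 + 3969)/2721 = -53*1/2721 = -53/2721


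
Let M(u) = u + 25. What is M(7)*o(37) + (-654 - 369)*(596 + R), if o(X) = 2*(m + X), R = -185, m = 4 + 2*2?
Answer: -417573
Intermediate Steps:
m = 8 (m = 4 + 4 = 8)
M(u) = 25 + u
o(X) = 16 + 2*X (o(X) = 2*(8 + X) = 16 + 2*X)
M(7)*o(37) + (-654 - 369)*(596 + R) = (25 + 7)*(16 + 2*37) + (-654 - 369)*(596 - 185) = 32*(16 + 74) - 1023*411 = 32*90 - 420453 = 2880 - 420453 = -417573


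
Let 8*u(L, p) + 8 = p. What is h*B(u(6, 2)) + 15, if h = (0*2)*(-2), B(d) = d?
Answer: 15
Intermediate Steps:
u(L, p) = -1 + p/8
h = 0 (h = 0*(-2) = 0)
h*B(u(6, 2)) + 15 = 0*(-1 + (1/8)*2) + 15 = 0*(-1 + 1/4) + 15 = 0*(-3/4) + 15 = 0 + 15 = 15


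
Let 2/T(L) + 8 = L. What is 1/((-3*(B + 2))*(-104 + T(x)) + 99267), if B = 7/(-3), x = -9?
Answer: 17/1685769 ≈ 1.0084e-5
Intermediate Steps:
T(L) = 2/(-8 + L)
B = -7/3 (B = 7*(-1/3) = -7/3 ≈ -2.3333)
1/((-3*(B + 2))*(-104 + T(x)) + 99267) = 1/((-3*(-7/3 + 2))*(-104 + 2/(-8 - 9)) + 99267) = 1/((-3*(-1/3))*(-104 + 2/(-17)) + 99267) = 1/(1*(-104 + 2*(-1/17)) + 99267) = 1/(1*(-104 - 2/17) + 99267) = 1/(1*(-1770/17) + 99267) = 1/(-1770/17 + 99267) = 1/(1685769/17) = 17/1685769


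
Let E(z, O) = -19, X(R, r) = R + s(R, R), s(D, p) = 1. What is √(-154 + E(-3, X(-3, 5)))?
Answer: I*√173 ≈ 13.153*I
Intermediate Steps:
X(R, r) = 1 + R (X(R, r) = R + 1 = 1 + R)
√(-154 + E(-3, X(-3, 5))) = √(-154 - 19) = √(-173) = I*√173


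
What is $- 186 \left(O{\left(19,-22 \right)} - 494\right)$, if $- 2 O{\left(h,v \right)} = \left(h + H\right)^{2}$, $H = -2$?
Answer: $118761$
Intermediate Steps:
$O{\left(h,v \right)} = - \frac{\left(-2 + h\right)^{2}}{2}$ ($O{\left(h,v \right)} = - \frac{\left(h - 2\right)^{2}}{2} = - \frac{\left(-2 + h\right)^{2}}{2}$)
$- 186 \left(O{\left(19,-22 \right)} - 494\right) = - 186 \left(- \frac{\left(-2 + 19\right)^{2}}{2} - 494\right) = - 186 \left(- \frac{17^{2}}{2} - 494\right) = - 186 \left(\left(- \frac{1}{2}\right) 289 - 494\right) = - 186 \left(- \frac{289}{2} - 494\right) = \left(-186\right) \left(- \frac{1277}{2}\right) = 118761$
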